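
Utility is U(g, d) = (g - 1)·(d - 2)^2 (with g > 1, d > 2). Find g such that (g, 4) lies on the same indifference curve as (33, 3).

U(33, 3) = 32.
Set U(g, 4) = 32 and solve.
With d = 4: (4 − 2)^2 = 4, so (g − 1) = 32/4 = 8.
So g = 1 + 8 = 9.
Check: U(9, 4) = 32.

g = 9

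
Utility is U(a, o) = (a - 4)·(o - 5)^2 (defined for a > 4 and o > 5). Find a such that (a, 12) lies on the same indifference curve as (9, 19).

a = 24

U(9, 19) = 980.
Set U(a, 12) = 980 and solve.
With o = 12: (12 − 5)^2 = 49, so (a − 4) = 980/49 = 20.
So a = 4 + 20 = 24.
Check: U(24, 12) = 980.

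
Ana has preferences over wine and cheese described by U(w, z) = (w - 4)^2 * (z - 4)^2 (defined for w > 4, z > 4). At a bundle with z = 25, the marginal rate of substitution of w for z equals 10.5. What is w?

w = 6

MU_w = 2·(w−4)·(z−4)^2, MU_z = 2·(w−4)^2·(z−4).
MRS = (z−4)/(w−4).
Substitute z = 25: MRS = 21/(w − 4). Setting this equal to 10.5 gives w − 4 = 21/10.5 = 2, so w = 6.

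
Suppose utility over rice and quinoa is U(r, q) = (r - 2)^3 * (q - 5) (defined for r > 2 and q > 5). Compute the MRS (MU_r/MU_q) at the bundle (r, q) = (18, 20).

MRS = 45/16

MU_r = 3·(r−2)^2·(q−5), MU_q = (r−2)^3.
MRS = (3/1)·(q−5)/(r−2).
At (18, 20): MRS = 45/16.
So at (18, 20) the consumer would give up 45/16 units of q for one more unit of r.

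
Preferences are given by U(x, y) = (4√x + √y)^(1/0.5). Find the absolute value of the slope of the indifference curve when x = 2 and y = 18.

MRS = 12

For CES with ρ = 0.5, MRS = (4/1)·√(y/x).
At (2, 18): MRS = 12.
That is, one extra unit of x is worth 12 units of y at the margin.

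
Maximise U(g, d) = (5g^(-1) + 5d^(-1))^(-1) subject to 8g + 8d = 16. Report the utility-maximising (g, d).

g* = 1, d* = 1

For CES with ρ = -1, MRS = (d/g)^2.
Tangency: set MRS = p_g/p_d = 8/8 = 1.
So (d/g)^2 = 1; taking the square root, d/g = 1, i.e. d = g.
Substitute into the budget 8·g + 8·d = 16: 16·g = 16, so g* = 1 and d* = 1.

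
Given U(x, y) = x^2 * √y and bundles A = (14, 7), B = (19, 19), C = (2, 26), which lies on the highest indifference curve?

Evaluate utility at each bundle:
U(A) = 518.567.
U(B) = 1573.563.
U(C) = 20.396.
Highest utility is B, so B ≻ A ≻ C.

Bundle B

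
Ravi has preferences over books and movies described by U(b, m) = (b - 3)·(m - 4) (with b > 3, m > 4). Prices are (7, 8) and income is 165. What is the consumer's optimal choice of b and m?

MU_b = (m−4), MU_m = (b−3).
MRS = (m−4)/(b−3).
Tangency: set MRS = p_b/p_m = 7/8 = 0.875.
So (m − 4)/(b − 3) = 0.875, i.e. (m − 4) = 0.875·(b − 3).
Rewrite the budget in excess-of-subsistence terms: 7·(b − 3) + 8·(m − 4) = 165 − 7·3 − 8·4 = 112.
Substituting, 14·(b − 3) = 112, so b − 3 = 8 and b* = 11.
Then m − 4 = 0.875·8 = 7, so m* = 11.

b* = 11, m* = 11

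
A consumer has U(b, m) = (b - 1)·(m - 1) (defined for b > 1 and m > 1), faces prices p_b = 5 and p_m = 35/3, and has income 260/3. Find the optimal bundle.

MU_b = (m−1), MU_m = (b−1).
MRS = (m−1)/(b−1).
Tangency: set MRS = p_b/p_m = 5/(35/3) = 3/7.
So (m − 1)/(b − 1) = 3/7, i.e. (m − 1) = (3/7)·(b − 1).
Rewrite the budget in excess-of-subsistence terms: 5·(b − 1) + (35/3)·(m − 1) = 260/3 − 5·1 − (35/3)·1 = 70.
Substituting, 10·(b − 1) = 70, so b − 1 = 7 and b* = 8.
Then m − 1 = (3/7)·7 = 3, so m* = 4.

b* = 8, m* = 4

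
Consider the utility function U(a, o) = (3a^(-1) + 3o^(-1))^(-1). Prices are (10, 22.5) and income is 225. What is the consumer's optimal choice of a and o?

a* = 9, o* = 6

For CES with ρ = -1, MRS = (o/a)^2.
Tangency: set MRS = p_a/p_o = 10/22.5 = 4/9.
So (o/a)^2 = 4/9; taking the square root, o/a = 2/3, i.e. o = (2/3)·a.
Substitute into the budget 10·a + 22.5·o = 225: 25·a = 225, so a* = 9 and o* = (2/3)·9 = 6.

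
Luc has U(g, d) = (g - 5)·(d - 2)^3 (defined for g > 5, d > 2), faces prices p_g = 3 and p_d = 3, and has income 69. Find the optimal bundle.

MU_g = (d−2)^3, MU_d = 3·(g−5)·(d−2)^2.
MRS = (1/3)·(d−2)/(g−5).
Tangency: set MRS = p_g/p_d = 3/3 = 1.
So (1/3)·(d − 2)/(g − 5) = 1, i.e. (d − 2) = 3·(g − 5).
Rewrite the budget in excess-of-subsistence terms: 3·(g − 5) + 3·(d − 2) = 69 − 3·5 − 3·2 = 48.
Substituting, 12·(g − 5) = 48, so g − 5 = 4 and g* = 9.
Then d − 2 = 3·4 = 12, so d* = 14.

g* = 9, d* = 14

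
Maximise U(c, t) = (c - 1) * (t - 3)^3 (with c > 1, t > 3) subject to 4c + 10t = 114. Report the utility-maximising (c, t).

MU_c = (t−3)^3, MU_t = 3·(c−1)·(t−3)^2.
MRS = (1/3)·(t−3)/(c−1).
Tangency: set MRS = p_c/p_t = 4/10 = 0.4.
So (1/3)·(t − 3)/(c − 1) = 0.4, i.e. (t − 3) = 1.2·(c − 1).
Rewrite the budget in excess-of-subsistence terms: 4·(c − 1) + 10·(t − 3) = 114 − 4·1 − 10·3 = 80.
Substituting, 16·(c − 1) = 80, so c − 1 = 5 and c* = 6.
Then t − 3 = 1.2·5 = 6, so t* = 9.

c* = 6, t* = 9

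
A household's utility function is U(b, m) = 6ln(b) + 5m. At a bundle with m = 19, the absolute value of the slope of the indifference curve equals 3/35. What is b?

b = 14

MU_b = 6/b, MU_m = 5.
MRS = 6/b ÷ 5.
MRS depends only on b: 1.2/b = 3/35 ⇒ b = 1.2/(3/35) = 14.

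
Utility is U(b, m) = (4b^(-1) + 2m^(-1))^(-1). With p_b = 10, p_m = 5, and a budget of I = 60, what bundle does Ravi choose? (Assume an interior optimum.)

For CES with ρ = -1, MRS = (4/2)·(m/b)^2.
Tangency: set MRS = p_b/p_m = 10/5 = 2.
So (m/b)^2 = 1; taking the square root, m/b = 1, i.e. m = b.
Substitute into the budget 10·b + 5·m = 60: 15·b = 60, so b* = 4 and m* = 4.

b* = 4, m* = 4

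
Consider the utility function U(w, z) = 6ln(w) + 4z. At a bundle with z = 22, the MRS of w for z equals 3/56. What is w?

MU_w = 6/w, MU_z = 4.
MRS = 6/w ÷ 4.
MRS depends only on w: 1.5/w = 3/56 ⇒ w = 1.5/(3/56) = 28.

w = 28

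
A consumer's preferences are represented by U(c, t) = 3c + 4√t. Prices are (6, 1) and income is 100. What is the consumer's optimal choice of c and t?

c* = 14, t* = 16

MU_c = 3, MU_t = 4/(2√t).
MRS = 3 ÷ (4/(2√t)).
Tangency: set MRS = p_c/p_t = 6/1 = 6.
MRS depends only on t: 1.5·√t = 6 ⇒ √t = 6/1.5 = 4 ⇒ t* = 16.
From the budget, 6·c = 100 − 1·16 = 84, so c* = 14.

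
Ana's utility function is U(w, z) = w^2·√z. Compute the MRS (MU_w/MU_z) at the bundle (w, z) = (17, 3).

MRS = 12/17

MU_w = 2·w·√z and MU_z = 0.5·w^2·z^(-0.5).
MRS = MU_w/MU_z = (4)·z/w.
At (17, 3): MRS = 12/17.
That is, one extra unit of w is worth 12/17 units of z at the margin.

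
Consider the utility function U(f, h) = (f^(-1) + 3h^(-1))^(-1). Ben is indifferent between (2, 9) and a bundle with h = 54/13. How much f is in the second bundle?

U depends on (f, h) only through S = f^(-1) + 3h^(-1), so equal utility means equal S. At (2, 9): S = 5/6.
With h = 54/13: 3·(54/13)^(-1) = 13/18, so f^(-1) = 5/6 − 13/18 = 1/9.
Hence f = 1/(1/9) = 9.
Check: U(9, 54/13) = 1.2.

f = 9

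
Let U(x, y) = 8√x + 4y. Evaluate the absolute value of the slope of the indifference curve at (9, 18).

MU_x = 8/(2√x), MU_y = 4.
MRS = 8/(2√x) ÷ 4.
At (9, 18): MRS = 1/3.
That is, one extra unit of x is worth 1/3 units of y at the margin.

MRS = 1/3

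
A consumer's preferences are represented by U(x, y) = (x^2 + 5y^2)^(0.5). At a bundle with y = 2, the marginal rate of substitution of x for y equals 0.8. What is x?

x = 8

For CES with ρ = 2, MRS = (1/5)·(y/x)^(-1).
Setting (1/5)·(2/x)^(-1) = 0.8 gives (2/x)^(-1) = 4, so 2/x = 0.25 and x = 8.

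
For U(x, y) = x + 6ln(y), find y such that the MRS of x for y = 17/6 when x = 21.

MU_x = 1, MU_y = 6/y.
MRS = 1 ÷ (6/y).
MRS depends only on y: (1/6)·y = 17/6 ⇒ y = (17/6)/(1/6) = 17.

y = 17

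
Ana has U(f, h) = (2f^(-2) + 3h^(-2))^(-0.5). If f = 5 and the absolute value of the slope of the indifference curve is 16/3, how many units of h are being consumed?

h = 10

For CES with ρ = -2, MRS = (2/3)·(h/f)^3.
Setting (2/3)·(h/5)^3 = 16/3 gives (h/5)^3 = 8, so h/5 = 2 and h = 10.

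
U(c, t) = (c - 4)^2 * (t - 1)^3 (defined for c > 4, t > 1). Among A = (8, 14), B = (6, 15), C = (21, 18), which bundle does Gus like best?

Evaluate utility at each bundle:
U(A) = 35152.
U(B) = 10976.
U(C) = 1419857.
Highest utility is C, so C ≻ A ≻ B.

Bundle C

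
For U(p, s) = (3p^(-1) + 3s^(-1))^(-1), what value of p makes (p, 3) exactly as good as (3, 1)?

U depends on (p, s) only through S = 3p^(-1) + 3s^(-1), so equal utility means equal S. At (3, 1): S = 4.
With s = 3: 3·3^(-1) = 1, so 3p^(-1) = 4 − 1 = 3, i.e. p^(-1) = 1.
Hence p = 1/1 = 1.
Check: U(1, 3) = 0.25.

p = 1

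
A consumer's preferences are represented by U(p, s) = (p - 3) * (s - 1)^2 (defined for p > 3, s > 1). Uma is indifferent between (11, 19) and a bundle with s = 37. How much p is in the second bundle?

p = 5

U(11, 19) = 2592.
Set U(p, 37) = 2592 and solve.
With s = 37: (37 − 1)^2 = 1296, so (p − 3) = 2592/1296 = 2.
So p = 3 + 2 = 5.
Check: U(5, 37) = 2592.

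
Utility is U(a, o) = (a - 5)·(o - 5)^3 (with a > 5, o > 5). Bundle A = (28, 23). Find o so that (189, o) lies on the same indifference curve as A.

U(28, 23) = 134136.
Set U(189, o) = 134136 and solve.
With a = 189: (189 − 5) = 184, so (o − 5)^3 = 134136/184 = 729.
Taking the cube root (with o > 5): o − 5 = 9, so o = 14.
Check: U(189, 14) = 134136.

o = 14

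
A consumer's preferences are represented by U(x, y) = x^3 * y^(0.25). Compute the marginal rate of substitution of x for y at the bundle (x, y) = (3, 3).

MU_x = 3·x^2·y^(0.25) and MU_y = 0.25·x^3·y^(-0.75).
MRS = MU_x/MU_y = (12)·y/x.
At (3, 3): MRS = 12.
The indifference curve has slope −12 at this bundle.

MRS = 12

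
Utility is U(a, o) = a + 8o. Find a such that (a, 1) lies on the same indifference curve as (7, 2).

U(7, 2) = 23.
Set U(a, 1) = 23 and solve.
a + 8·1 = 23 ⇒ a = 15 ⇒ a = 15.
Check: U(15, 1) = 23.

a = 15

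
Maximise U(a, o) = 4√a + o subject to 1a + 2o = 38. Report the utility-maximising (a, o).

a* = 16, o* = 11

MU_a = 4/(2√a), MU_o = 1.
MRS = 4/(2√a) ÷ 1.
Tangency: set MRS = p_a/p_o = 1/2 = 0.5.
MRS depends only on a: 2/√a = 0.5 ⇒ √a = 2/0.5 = 4 ⇒ a* = 16.
From the budget, 2·o = 38 − 1·16 = 22, so o* = 11.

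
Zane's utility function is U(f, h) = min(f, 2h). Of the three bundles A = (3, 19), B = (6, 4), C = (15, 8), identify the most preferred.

Evaluate utility at each bundle:
U(A) = 3.
U(B) = 6.
U(C) = 15.
Highest utility is C, so C ≻ B ≻ A.

Bundle C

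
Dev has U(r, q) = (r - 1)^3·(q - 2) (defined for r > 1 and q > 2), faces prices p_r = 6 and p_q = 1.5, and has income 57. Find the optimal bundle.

r* = 7, q* = 10

MU_r = 3·(r−1)^2·(q−2), MU_q = (r−1)^3.
MRS = (3/1)·(q−2)/(r−1).
Tangency: set MRS = p_r/p_q = 6/1.5 = 4.
So (3/1)·(q − 2)/(r − 1) = 4, i.e. (q − 2) = (4/3)·(r − 1).
Rewrite the budget in excess-of-subsistence terms: 6·(r − 1) + 1.5·(q − 2) = 57 − 6·1 − 1.5·2 = 48.
Substituting, 8·(r − 1) = 48, so r − 1 = 6 and r* = 7.
Then q − 2 = (4/3)·6 = 8, so q* = 10.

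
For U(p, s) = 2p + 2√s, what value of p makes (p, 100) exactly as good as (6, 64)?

p = 4

U(6, 64) = 28.
Set U(p, 100) = 28 and solve.
With s = 100: √100 = 10, so 2p = 28 − 2·10 = 8 and p = 4.
Check: U(4, 100) = 28.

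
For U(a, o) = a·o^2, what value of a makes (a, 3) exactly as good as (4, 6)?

U(4, 6) = 144.
Set U(a, 3) = 144 and solve.
With o = 3: 3^2 = 9, so a = 144/9 = 16.
Check: U(16, 3) = 144.

a = 16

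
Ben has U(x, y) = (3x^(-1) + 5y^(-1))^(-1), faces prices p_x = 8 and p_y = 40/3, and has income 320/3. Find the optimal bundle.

For CES with ρ = -1, MRS = (3/5)·(y/x)^2.
Tangency: set MRS = p_x/p_y = 8/(40/3) = 0.6.
So (y/x)^2 = 1; taking the square root, y/x = 1, i.e. y = x.
Substitute into the budget 8·x + (40/3)·y = 320/3: (64/3)·x = 320/3, so x* = 5 and y* = 5.

x* = 5, y* = 5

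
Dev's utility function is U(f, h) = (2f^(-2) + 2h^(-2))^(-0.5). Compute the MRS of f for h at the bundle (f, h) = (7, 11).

MRS = 1331/343

For CES with ρ = -2, MRS = (h/f)^3.
At (7, 11): MRS = 1331/343.
The indifference curve has slope −1331/343 at this bundle.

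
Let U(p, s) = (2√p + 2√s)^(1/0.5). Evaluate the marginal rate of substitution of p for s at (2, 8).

For CES with ρ = 0.5, MRS = √(s/p).
At (2, 8): MRS = 2.
So at (2, 8) the consumer would give up 2 units of s for one more unit of p.

MRS = 2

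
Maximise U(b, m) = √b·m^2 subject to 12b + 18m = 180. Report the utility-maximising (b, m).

MU_b = 0.5·b^(-0.5)·m^2 and MU_m = 2·√b·m.
MRS = MU_b/MU_m = (0.25)·m/b.
Tangency: set MRS = p_b/p_m = 12/18 = 2/3.
So (0.25)·m/b = 2/3, i.e. m = (8/3)·b.
Substitute into the budget 12·b + 18·m = 180: 60·b = 180, so b* = 3.
Then m* = (8/3)·3 = 8.

b* = 3, m* = 8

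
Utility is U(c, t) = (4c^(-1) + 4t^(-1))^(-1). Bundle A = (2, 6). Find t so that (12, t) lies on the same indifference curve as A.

U depends on (c, t) only through S = 4c^(-1) + 4t^(-1), so equal utility means equal S. At (2, 6): S = 8/3.
With c = 12: 4·12^(-1) = 1/3, so 4t^(-1) = 8/3 − 1/3 = 7/3, i.e. t^(-1) = 7/12.
Hence t = 1/(7/12) = 12/7.
Check: U(12, 12/7) = 0.375.

t = 12/7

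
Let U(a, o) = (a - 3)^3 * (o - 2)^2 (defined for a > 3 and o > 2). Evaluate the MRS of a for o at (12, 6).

MRS = 2/3

MU_a = 3·(a−3)^2·(o−2)^2, MU_o = 2·(a−3)^3·(o−2).
MRS = (3/2)·(o−2)/(a−3).
At (12, 6): MRS = 2/3.
That is, one extra unit of a is worth 2/3 units of o at the margin.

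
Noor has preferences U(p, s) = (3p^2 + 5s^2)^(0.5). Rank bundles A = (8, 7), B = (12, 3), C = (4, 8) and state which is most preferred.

Evaluate utility at each bundle:
U(A) = 20.905.
U(B) = 21.840.
U(C) = 19.183.
Highest utility is B, so B ≻ A ≻ C.

Bundle B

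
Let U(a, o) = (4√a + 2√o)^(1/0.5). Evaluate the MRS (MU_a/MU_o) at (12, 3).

MRS = 1

For CES with ρ = 0.5, MRS = (4/2)·√(o/a).
At (12, 3): MRS = 1.
That is, one extra unit of a is worth 1 units of o at the margin.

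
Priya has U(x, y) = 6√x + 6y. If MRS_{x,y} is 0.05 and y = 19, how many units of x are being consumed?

x = 100

MU_x = 6/(2√x), MU_y = 6.
MRS = 6/(2√x) ÷ 6.
MRS depends only on x: 0.5/√x = 0.05 ⇒ √x = 0.5/0.05 = 10 ⇒ x = 100.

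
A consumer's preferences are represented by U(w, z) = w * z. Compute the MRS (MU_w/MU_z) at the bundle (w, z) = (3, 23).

MRS = 23/3

MU_w = z and MU_z = w.
MRS = MU_w/MU_z = z/w.
At (3, 23): MRS = 23/3.
That is, one extra unit of w is worth 23/3 units of z at the margin.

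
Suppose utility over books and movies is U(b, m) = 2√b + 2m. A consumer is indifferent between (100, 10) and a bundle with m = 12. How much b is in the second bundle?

U(100, 10) = 40.
Set U(b, 12) = 40 and solve.
With m = 12: 2√b = 40 − 2·12 = 16, so √b = 8 and b = 64.
Check: U(64, 12) = 40.

b = 64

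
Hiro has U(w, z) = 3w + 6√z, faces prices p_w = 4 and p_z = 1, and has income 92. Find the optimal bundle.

w* = 19, z* = 16

MU_w = 3, MU_z = 6/(2√z).
MRS = 3 ÷ (6/(2√z)).
Tangency: set MRS = p_w/p_z = 4/1 = 4.
MRS depends only on z: √z = 4 ⇒ √z = 4 ⇒ z* = 16.
From the budget, 4·w = 92 − 1·16 = 76, so w* = 19.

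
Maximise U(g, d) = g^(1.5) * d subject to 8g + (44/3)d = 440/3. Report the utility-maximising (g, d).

MU_g = 1.5·√g·d and MU_d = g^(1.5).
MRS = MU_g/MU_d = (1.5)·d/g.
Tangency: set MRS = p_g/p_d = 8/(44/3) = 6/11.
So (1.5)·d/g = 6/11, i.e. d = (4/11)·g.
Substitute into the budget 8·g + (44/3)·d = 440/3: (40/3)·g = 440/3, so g* = 11.
Then d* = (4/11)·11 = 4.

g* = 11, d* = 4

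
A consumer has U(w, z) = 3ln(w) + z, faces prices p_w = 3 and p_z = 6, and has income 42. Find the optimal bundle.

w* = 6, z* = 4

MU_w = 3/w, MU_z = 1.
MRS = 3/w ÷ 1.
Tangency: set MRS = p_w/p_z = 3/6 = 0.5.
MRS depends only on w: 3/w = 0.5 ⇒ w* = 3/0.5 = 6.
From the budget, 6·z = 42 − 3·6 = 24, so z* = 4.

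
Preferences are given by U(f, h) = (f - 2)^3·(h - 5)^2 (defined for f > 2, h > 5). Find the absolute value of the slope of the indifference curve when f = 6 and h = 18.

MRS = 4.875

MU_f = 3·(f−2)^2·(h−5)^2, MU_h = 2·(f−2)^3·(h−5).
MRS = (3/2)·(h−5)/(f−2).
At (6, 18): MRS = 4.875.
That is, one extra unit of f is worth 4.875 units of h at the margin.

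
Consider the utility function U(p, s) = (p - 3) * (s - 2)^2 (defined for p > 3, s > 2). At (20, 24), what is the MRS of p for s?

MU_p = (s−2)^2, MU_s = 2·(p−3)·(s−2).
MRS = (1/2)·(s−2)/(p−3).
At (20, 24): MRS = 11/17.
So at (20, 24) the consumer would give up 11/17 units of s for one more unit of p.

MRS = 11/17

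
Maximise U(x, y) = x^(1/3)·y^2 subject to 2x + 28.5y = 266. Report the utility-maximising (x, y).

MU_x = 1/3·x^(-2/3)·y^2 and MU_y = 2·x^(1/3)·y.
MRS = MU_x/MU_y = (1/6)·y/x.
Tangency: set MRS = p_x/p_y = 2/28.5 = 4/57.
So (1/6)·y/x = 4/57, i.e. y = (8/19)·x.
Substitute into the budget 2·x + 28.5·y = 266: 14·x = 266, so x* = 19.
Then y* = (8/19)·19 = 8.

x* = 19, y* = 8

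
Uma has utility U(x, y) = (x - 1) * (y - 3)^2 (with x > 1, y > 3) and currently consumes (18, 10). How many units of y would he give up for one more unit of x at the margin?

MU_x = (y−3)^2, MU_y = 2·(x−1)·(y−3).
MRS = (1/2)·(y−3)/(x−1).
At (18, 10): MRS = 7/34.
The indifference curve has slope −7/34 at this bundle.

MRS = 7/34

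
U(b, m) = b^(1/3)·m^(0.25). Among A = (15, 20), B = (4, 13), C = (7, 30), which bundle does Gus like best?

Bundle A

Evaluate utility at each bundle:
U(A) = 5.215.
U(B) = 3.014.
U(C) = 4.477.
Highest utility is A, so A ≻ C ≻ B.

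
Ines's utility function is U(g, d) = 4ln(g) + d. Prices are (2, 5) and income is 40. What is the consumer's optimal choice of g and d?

g* = 10, d* = 4

MU_g = 4/g, MU_d = 1.
MRS = 4/g ÷ 1.
Tangency: set MRS = p_g/p_d = 2/5 = 0.4.
MRS depends only on g: 4/g = 0.4 ⇒ g* = 4/0.4 = 10.
From the budget, 5·d = 40 − 2·10 = 20, so d* = 4.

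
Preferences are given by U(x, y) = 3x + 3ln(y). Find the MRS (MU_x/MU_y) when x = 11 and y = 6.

MRS = 6

MU_x = 3, MU_y = 3/y.
MRS = 3 ÷ (3/y).
At (11, 6): MRS = 6.
So at (11, 6) the consumer would give up 6 units of y for one more unit of x.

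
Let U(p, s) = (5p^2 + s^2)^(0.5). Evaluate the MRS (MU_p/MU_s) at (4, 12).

MRS = 5/3

For CES with ρ = 2, MRS = (5/1)·(s/p)^(-1).
At (4, 12): MRS = 5/3.
That is, one extra unit of p is worth 5/3 units of s at the margin.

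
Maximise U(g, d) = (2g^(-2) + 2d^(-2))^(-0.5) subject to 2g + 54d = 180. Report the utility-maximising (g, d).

For CES with ρ = -2, MRS = (d/g)^3.
Tangency: set MRS = p_g/p_d = 2/54 = 1/27.
So (d/g)^3 = 1/27; taking the cube root, d/g = 1/3, i.e. d = (1/3)·g.
Substitute into the budget 2·g + 54·d = 180: 20·g = 180, so g* = 9 and d* = (1/3)·9 = 3.

g* = 9, d* = 3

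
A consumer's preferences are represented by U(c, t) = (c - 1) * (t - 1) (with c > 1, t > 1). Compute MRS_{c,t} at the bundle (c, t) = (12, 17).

MRS = 16/11

MU_c = (t−1), MU_t = (c−1).
MRS = (t−1)/(c−1).
At (12, 17): MRS = 16/11.
That is, one extra unit of c is worth 16/11 units of t at the margin.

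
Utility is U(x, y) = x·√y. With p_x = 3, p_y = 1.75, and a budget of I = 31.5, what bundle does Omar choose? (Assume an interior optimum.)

MU_x = √y and MU_y = 0.5·x·y^(-0.5).
MRS = MU_x/MU_y = (2)·y/x.
Tangency: set MRS = p_x/p_y = 3/1.75 = 12/7.
So (2)·y/x = 12/7, i.e. y = (6/7)·x.
Substitute into the budget 3·x + 1.75·y = 31.5: 4.5·x = 31.5, so x* = 7.
Then y* = (6/7)·7 = 6.

x* = 7, y* = 6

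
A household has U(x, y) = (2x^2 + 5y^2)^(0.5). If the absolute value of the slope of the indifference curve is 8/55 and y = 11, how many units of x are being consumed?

For CES with ρ = 2, MRS = (2/5)·(y/x)^(-1).
Setting (2/5)·(11/x)^(-1) = 8/55 gives (11/x)^(-1) = 4/11, so 11/x = 2.75 and x = 4.

x = 4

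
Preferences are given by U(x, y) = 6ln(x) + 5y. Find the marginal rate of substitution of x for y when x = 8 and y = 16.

MRS = 0.15

MU_x = 6/x, MU_y = 5.
MRS = 6/x ÷ 5.
At (8, 16): MRS = 0.15.
The indifference curve has slope −0.15 at this bundle.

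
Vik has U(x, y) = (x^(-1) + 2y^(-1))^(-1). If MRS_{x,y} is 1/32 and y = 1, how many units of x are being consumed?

x = 4

For CES with ρ = -1, MRS = (1/2)·(y/x)^2.
Setting (1/2)·(1/x)^2 = 1/32 gives (1/x)^2 = 1/16, so 1/x = 0.25 and x = 4.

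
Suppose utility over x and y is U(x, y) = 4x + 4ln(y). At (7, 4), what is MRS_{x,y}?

MRS = 4

MU_x = 4, MU_y = 4/y.
MRS = 4 ÷ (4/y).
At (7, 4): MRS = 4.
The indifference curve has slope −4 at this bundle.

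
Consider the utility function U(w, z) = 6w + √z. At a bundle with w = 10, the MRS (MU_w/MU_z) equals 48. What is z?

z = 16

MU_w = 6, MU_z = 1/(2√z).
MRS = 6 ÷ (1/(2√z)).
MRS depends only on z: 12·√z = 48 ⇒ √z = 48/12 = 4 ⇒ z = 16.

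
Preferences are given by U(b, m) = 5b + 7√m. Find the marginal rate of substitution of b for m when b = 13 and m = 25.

MRS = 50/7

MU_b = 5, MU_m = 7/(2√m).
MRS = 5 ÷ (7/(2√m)).
At (13, 25): MRS = 50/7.
So at (13, 25) the consumer would give up 50/7 units of m for one more unit of b.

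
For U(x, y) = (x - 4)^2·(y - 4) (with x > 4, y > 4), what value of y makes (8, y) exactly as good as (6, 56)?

y = 17

U(6, 56) = 208.
Set U(8, y) = 208 and solve.
With x = 8: (8 − 4)^2 = 16, so (y − 4) = 208/16 = 13.
So y = 4 + 13 = 17.
Check: U(8, 17) = 208.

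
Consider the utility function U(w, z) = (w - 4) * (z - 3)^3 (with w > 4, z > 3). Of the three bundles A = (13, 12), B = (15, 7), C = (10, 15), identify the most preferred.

Bundle C

Evaluate utility at each bundle:
U(A) = 6561.
U(B) = 704.
U(C) = 10368.
Highest utility is C, so C ≻ A ≻ B.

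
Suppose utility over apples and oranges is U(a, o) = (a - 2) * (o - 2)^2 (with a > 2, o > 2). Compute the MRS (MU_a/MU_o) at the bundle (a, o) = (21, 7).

MRS = 5/38

MU_a = (o−2)^2, MU_o = 2·(a−2)·(o−2).
MRS = (1/2)·(o−2)/(a−2).
At (21, 7): MRS = 5/38.
So at (21, 7) the consumer would give up 5/38 units of o for one more unit of a.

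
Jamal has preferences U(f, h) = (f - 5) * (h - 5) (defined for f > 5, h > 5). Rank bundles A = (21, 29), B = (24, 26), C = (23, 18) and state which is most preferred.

Bundle B

Evaluate utility at each bundle:
U(A) = 384.
U(B) = 399.
U(C) = 234.
Highest utility is B, so B ≻ A ≻ C.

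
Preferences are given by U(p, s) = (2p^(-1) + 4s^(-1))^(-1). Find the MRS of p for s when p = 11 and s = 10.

For CES with ρ = -1, MRS = (2/4)·(s/p)^2.
At (11, 10): MRS = 50/121.
So at (11, 10) the consumer would give up 50/121 units of s for one more unit of p.

MRS = 50/121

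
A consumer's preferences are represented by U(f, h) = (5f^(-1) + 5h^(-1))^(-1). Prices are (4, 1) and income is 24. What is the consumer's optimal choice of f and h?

For CES with ρ = -1, MRS = (h/f)^2.
Tangency: set MRS = p_f/p_h = 4/1 = 4.
So (h/f)^2 = 4; taking the square root, h/f = 2, i.e. h = 2·f.
Substitute into the budget 4·f + 1·h = 24: 6·f = 24, so f* = 4 and h* = 2·4 = 8.

f* = 4, h* = 8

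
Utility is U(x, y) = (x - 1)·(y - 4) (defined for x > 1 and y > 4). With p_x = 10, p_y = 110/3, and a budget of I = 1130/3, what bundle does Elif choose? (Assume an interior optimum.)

MU_x = (y−4), MU_y = (x−1).
MRS = (y−4)/(x−1).
Tangency: set MRS = p_x/p_y = 10/(110/3) = 3/11.
So (y − 4)/(x − 1) = 3/11, i.e. (y − 4) = (3/11)·(x − 1).
Rewrite the budget in excess-of-subsistence terms: 10·(x − 1) + (110/3)·(y − 4) = 1130/3 − 10·1 − (110/3)·4 = 220.
Substituting, 20·(x − 1) = 220, so x − 1 = 11 and x* = 12.
Then y − 4 = (3/11)·11 = 3, so y* = 7.

x* = 12, y* = 7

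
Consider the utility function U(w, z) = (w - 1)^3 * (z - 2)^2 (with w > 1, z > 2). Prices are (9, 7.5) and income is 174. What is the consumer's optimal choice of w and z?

MU_w = 3·(w−1)^2·(z−2)^2, MU_z = 2·(w−1)^3·(z−2).
MRS = (3/2)·(z−2)/(w−1).
Tangency: set MRS = p_w/p_z = 9/7.5 = 1.2.
So (3/2)·(z − 2)/(w − 1) = 1.2, i.e. (z − 2) = 0.8·(w − 1).
Rewrite the budget in excess-of-subsistence terms: 9·(w − 1) + 7.5·(z − 2) = 174 − 9·1 − 7.5·2 = 150.
Substituting, 15·(w − 1) = 150, so w − 1 = 10 and w* = 11.
Then z − 2 = 0.8·10 = 8, so z* = 10.

w* = 11, z* = 10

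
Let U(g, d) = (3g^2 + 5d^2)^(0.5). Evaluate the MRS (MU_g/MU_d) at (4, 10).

For CES with ρ = 2, MRS = (3/5)·(d/g)^(-1).
At (4, 10): MRS = 6/25.
That is, one extra unit of g is worth 6/25 units of d at the margin.

MRS = 6/25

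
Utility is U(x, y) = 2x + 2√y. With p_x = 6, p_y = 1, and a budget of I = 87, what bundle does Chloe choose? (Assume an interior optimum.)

x* = 13, y* = 9

MU_x = 2, MU_y = 2/(2√y).
MRS = 2 ÷ (2/(2√y)).
Tangency: set MRS = p_x/p_y = 6/1 = 6.
MRS depends only on y: 2·√y = 6 ⇒ √y = 6/2 = 3 ⇒ y* = 9.
From the budget, 6·x = 87 − 1·9 = 78, so x* = 13.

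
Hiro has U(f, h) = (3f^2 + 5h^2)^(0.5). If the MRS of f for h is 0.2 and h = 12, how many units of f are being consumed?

f = 4

For CES with ρ = 2, MRS = (3/5)·(h/f)^(-1).
Setting (3/5)·(12/f)^(-1) = 0.2 gives (12/f)^(-1) = 1/3, so 12/f = 3 and f = 4.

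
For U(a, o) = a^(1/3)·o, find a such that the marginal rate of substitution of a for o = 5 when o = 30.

MU_a = 1/3·a^(-2/3)·o and MU_o = a^(1/3).
MRS = MU_a/MU_o = (1/3)·o/a.
Substitute o = 30: MRS = 10/a. Setting 10/a = 5 gives a = 10/5 = 2.

a = 2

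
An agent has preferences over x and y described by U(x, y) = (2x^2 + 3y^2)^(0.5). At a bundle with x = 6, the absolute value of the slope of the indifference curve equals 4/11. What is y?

For CES with ρ = 2, MRS = (2/3)·(y/x)^(-1).
Setting (2/3)·(y/6)^(-1) = 4/11 gives (y/6)^(-1) = 6/11, so y/6 = 11/6 and y = 11.

y = 11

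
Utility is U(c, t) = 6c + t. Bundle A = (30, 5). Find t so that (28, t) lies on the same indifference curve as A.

t = 17

U(30, 5) = 185.
Set U(28, t) = 185 and solve.
6·28 + t = 185 ⇒ t = 17 ⇒ t = 17.
Check: U(28, 17) = 185.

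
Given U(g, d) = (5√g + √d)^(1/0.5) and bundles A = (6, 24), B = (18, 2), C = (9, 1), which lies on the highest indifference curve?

Bundle B

Evaluate utility at each bundle:
U(A) = 294.000.
U(B) = 512.000.
U(C) = 256.000.
Highest utility is B, so B ≻ A ≻ C.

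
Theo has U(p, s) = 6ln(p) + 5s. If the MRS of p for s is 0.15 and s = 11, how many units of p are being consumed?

MU_p = 6/p, MU_s = 5.
MRS = 6/p ÷ 5.
MRS depends only on p: 1.2/p = 0.15 ⇒ p = 1.2/0.15 = 8.

p = 8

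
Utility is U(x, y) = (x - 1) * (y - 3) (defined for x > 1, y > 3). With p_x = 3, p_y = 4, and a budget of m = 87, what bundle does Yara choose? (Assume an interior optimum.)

x* = 13, y* = 12

MU_x = (y−3), MU_y = (x−1).
MRS = (y−3)/(x−1).
Tangency: set MRS = p_x/p_y = 3/4 = 0.75.
So (y − 3)/(x − 1) = 0.75, i.e. (y − 3) = 0.75·(x − 1).
Rewrite the budget in excess-of-subsistence terms: 3·(x − 1) + 4·(y − 3) = 87 − 3·1 − 4·3 = 72.
Substituting, 6·(x − 1) = 72, so x − 1 = 12 and x* = 13.
Then y − 3 = 0.75·12 = 9, so y* = 12.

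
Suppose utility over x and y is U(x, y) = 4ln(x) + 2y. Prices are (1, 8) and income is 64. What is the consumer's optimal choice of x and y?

x* = 16, y* = 6

MU_x = 4/x, MU_y = 2.
MRS = 4/x ÷ 2.
Tangency: set MRS = p_x/p_y = 1/8 = 0.125.
MRS depends only on x: 2/x = 0.125 ⇒ x* = 2/0.125 = 16.
From the budget, 8·y = 64 − 1·16 = 48, so y* = 6.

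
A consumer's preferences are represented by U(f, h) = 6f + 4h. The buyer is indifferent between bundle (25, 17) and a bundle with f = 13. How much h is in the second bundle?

U(25, 17) = 218.
Set U(13, h) = 218 and solve.
6·13 + 4h = 218 ⇒ 4h = 140 ⇒ h = 35.
Check: U(13, 35) = 218.

h = 35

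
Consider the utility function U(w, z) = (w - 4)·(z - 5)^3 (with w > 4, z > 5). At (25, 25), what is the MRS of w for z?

MU_w = (z−5)^3, MU_z = 3·(w−4)·(z−5)^2.
MRS = (1/3)·(z−5)/(w−4).
At (25, 25): MRS = 20/63.
So at (25, 25) the consumer would give up 20/63 units of z for one more unit of w.

MRS = 20/63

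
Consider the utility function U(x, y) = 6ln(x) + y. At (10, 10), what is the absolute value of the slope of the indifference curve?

MU_x = 6/x, MU_y = 1.
MRS = 6/x ÷ 1.
At (10, 10): MRS = 0.6.
The indifference curve has slope −0.6 at this bundle.

MRS = 0.6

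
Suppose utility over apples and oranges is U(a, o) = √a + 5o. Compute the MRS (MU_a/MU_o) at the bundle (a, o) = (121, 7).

MRS = 1/110

MU_a = 1/(2√a), MU_o = 5.
MRS = 1/(2√a) ÷ 5.
At (121, 7): MRS = 1/110.
That is, one extra unit of a is worth 1/110 units of o at the margin.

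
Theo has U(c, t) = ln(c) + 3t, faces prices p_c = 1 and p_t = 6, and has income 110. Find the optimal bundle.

c* = 2, t* = 18

MU_c = 1/c, MU_t = 3.
MRS = 1/c ÷ 3.
Tangency: set MRS = p_c/p_t = 1/6.
MRS depends only on c: (1/3)/c = 1/6 ⇒ c* = (1/3)/(1/6) = 2.
From the budget, 6·t = 110 − 1·2 = 108, so t* = 18.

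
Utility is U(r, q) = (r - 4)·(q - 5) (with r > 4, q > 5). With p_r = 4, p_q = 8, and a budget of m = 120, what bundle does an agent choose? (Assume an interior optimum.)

MU_r = (q−5), MU_q = (r−4).
MRS = (q−5)/(r−4).
Tangency: set MRS = p_r/p_q = 4/8 = 0.5.
So (q − 5)/(r − 4) = 0.5, i.e. (q − 5) = 0.5·(r − 4).
Rewrite the budget in excess-of-subsistence terms: 4·(r − 4) + 8·(q − 5) = 120 − 4·4 − 8·5 = 64.
Substituting, 8·(r − 4) = 64, so r − 4 = 8 and r* = 12.
Then q − 5 = 0.5·8 = 4, so q* = 9.

r* = 12, q* = 9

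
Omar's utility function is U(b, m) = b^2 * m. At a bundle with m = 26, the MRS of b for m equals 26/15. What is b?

b = 30

MU_b = 2·b·m and MU_m = b^2.
MRS = MU_b/MU_m = (2/1)·m/b.
Substitute m = 26: MRS = 52/b. Setting 52/b = 26/15 gives b = 52/(26/15) = 30.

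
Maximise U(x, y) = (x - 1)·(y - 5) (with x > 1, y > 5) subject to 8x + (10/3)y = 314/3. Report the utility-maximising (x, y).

x* = 6, y* = 17

MU_x = (y−5), MU_y = (x−1).
MRS = (y−5)/(x−1).
Tangency: set MRS = p_x/p_y = 8/(10/3) = 2.4.
So (y − 5)/(x − 1) = 2.4, i.e. (y − 5) = 2.4·(x − 1).
Rewrite the budget in excess-of-subsistence terms: 8·(x − 1) + (10/3)·(y − 5) = 314/3 − 8·1 − (10/3)·5 = 80.
Substituting, 16·(x − 1) = 80, so x − 1 = 5 and x* = 6.
Then y − 5 = 2.4·5 = 12, so y* = 17.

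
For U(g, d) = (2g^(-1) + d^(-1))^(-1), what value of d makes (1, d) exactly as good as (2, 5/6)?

d = 5

U depends on (g, d) only through S = 2g^(-1) + d^(-1), so equal utility means equal S. At (2, 5/6): S = 2.2.
With g = 1: 2·1^(-1) = 2, so d^(-1) = 2.2 − 2 = 0.2.
Hence d = 1/0.2 = 5.
Check: U(1, 5) = 0.4545.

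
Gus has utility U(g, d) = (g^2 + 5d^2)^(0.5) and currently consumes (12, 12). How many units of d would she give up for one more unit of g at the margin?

For CES with ρ = 2, MRS = (1/5)·(d/g)^(-1).
At (12, 12): MRS = 0.2.
That is, one extra unit of g is worth 0.2 units of d at the margin.

MRS = 0.2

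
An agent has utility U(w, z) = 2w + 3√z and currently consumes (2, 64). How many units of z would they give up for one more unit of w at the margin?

MRS = 32/3

MU_w = 2, MU_z = 3/(2√z).
MRS = 2 ÷ (3/(2√z)).
At (2, 64): MRS = 32/3.
The indifference curve has slope −32/3 at this bundle.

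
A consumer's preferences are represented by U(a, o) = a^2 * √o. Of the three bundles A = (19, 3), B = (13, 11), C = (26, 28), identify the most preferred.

Bundle C

Evaluate utility at each bundle:
U(A) = 625.270.
U(B) = 560.510.
U(C) = 3577.056.
Highest utility is C, so C ≻ A ≻ B.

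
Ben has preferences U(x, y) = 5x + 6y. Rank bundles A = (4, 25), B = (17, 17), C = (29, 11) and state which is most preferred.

Evaluate utility at each bundle:
U(A) = 170.
U(B) = 187.
U(C) = 211.
Highest utility is C, so C ≻ B ≻ A.

Bundle C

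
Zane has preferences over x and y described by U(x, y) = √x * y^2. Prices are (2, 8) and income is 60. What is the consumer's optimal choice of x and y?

x* = 6, y* = 6

MU_x = 0.5·x^(-0.5)·y^2 and MU_y = 2·√x·y.
MRS = MU_x/MU_y = (0.25)·y/x.
Tangency: set MRS = p_x/p_y = 2/8 = 0.25.
So (0.25)·y/x = 0.25, i.e. y = x.
Substitute into the budget 2·x + 8·y = 60: 10·x = 60, so x* = 6.
Then y* = 6.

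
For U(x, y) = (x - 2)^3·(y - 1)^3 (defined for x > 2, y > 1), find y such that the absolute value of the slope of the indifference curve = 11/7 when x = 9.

y = 12

MU_x = 3·(x−2)^2·(y−1)^3, MU_y = 3·(x−2)^3·(y−1)^2.
MRS = (y−1)/(x−2).
Substitute x = 9: MRS = (y − 1)/7. Setting this equal to 11/7 gives y − 1 = (11/7)·7 = 11, so y = 12.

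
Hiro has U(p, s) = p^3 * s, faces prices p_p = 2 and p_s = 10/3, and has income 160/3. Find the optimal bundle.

MU_p = 3·p^2·s and MU_s = p^3.
MRS = MU_p/MU_s = (3/1)·s/p.
Tangency: set MRS = p_p/p_s = 2/(10/3) = 0.6.
So (3/1)·s/p = 0.6, i.e. s = 0.2·p.
Substitute into the budget 2·p + (10/3)·s = 160/3: (8/3)·p = 160/3, so p* = 20.
Then s* = 0.2·20 = 4.

p* = 20, s* = 4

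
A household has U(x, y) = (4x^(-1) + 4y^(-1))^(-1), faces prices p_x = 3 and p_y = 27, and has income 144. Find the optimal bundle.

For CES with ρ = -1, MRS = (y/x)^2.
Tangency: set MRS = p_x/p_y = 3/27 = 1/9.
So (y/x)^2 = 1/9; taking the square root, y/x = 1/3, i.e. y = (1/3)·x.
Substitute into the budget 3·x + 27·y = 144: 12·x = 144, so x* = 12 and y* = (1/3)·12 = 4.

x* = 12, y* = 4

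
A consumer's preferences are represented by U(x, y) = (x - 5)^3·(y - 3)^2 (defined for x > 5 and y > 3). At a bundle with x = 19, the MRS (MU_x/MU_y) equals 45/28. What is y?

MU_x = 3·(x−5)^2·(y−3)^2, MU_y = 2·(x−5)^3·(y−3).
MRS = (3/2)·(y−3)/(x−5).
Substitute x = 19: MRS = (y − 3)/(28/3). Setting this equal to 45/28 gives y − 3 = (45/28)·(28/3) = 15, so y = 18.

y = 18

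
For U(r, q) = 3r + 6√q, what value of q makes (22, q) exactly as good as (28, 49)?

U(28, 49) = 126.
Set U(22, q) = 126 and solve.
With r = 22: 6√q = 126 − 3·22 = 60, so √q = 10 and q = 100.
Check: U(22, 100) = 126.

q = 100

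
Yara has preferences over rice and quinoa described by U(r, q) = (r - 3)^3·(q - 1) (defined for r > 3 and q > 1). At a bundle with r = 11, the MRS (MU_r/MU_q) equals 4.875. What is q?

MU_r = 3·(r−3)^2·(q−1), MU_q = (r−3)^3.
MRS = (3/1)·(q−1)/(r−3).
Substitute r = 11: MRS = (q − 1)/(8/3). Setting this equal to 4.875 gives q − 1 = 4.875·(8/3) = 13, so q = 14.

q = 14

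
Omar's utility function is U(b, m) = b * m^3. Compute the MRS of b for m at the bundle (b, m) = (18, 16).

MRS = 8/27

MU_b = m^3 and MU_m = 3·b·m^2.
MRS = MU_b/MU_m = (1/3)·m/b.
At (18, 16): MRS = 8/27.
The indifference curve has slope −8/27 at this bundle.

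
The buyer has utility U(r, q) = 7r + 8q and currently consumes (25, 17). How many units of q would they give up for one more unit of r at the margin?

MRS = 0.875

MU_r = 7, MU_q = 8, so MRS = 7/8 = 0.875 at every bundle.
At (25, 17): MRS = 0.875.
So at (25, 17) the consumer would give up 0.875 units of q for one more unit of r.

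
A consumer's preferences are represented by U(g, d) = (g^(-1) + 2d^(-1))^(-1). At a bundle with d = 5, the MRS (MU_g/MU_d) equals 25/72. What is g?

For CES with ρ = -1, MRS = (1/2)·(d/g)^2.
Setting (1/2)·(5/g)^2 = 25/72 gives (5/g)^2 = 25/36, so 5/g = 5/6 and g = 6.

g = 6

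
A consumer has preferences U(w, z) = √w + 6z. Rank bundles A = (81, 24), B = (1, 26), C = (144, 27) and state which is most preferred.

Evaluate utility at each bundle:
U(A) = 153.000.
U(B) = 157.000.
U(C) = 174.000.
Highest utility is C, so C ≻ B ≻ A.

Bundle C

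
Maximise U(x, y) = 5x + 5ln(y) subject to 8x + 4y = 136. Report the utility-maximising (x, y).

x* = 16, y* = 2

MU_x = 5, MU_y = 5/y.
MRS = 5 ÷ (5/y).
Tangency: set MRS = p_x/p_y = 8/4 = 2.
MRS depends only on y: y = 2 ⇒ y* = 2.
From the budget, 8·x = 136 − 4·2 = 128, so x* = 16.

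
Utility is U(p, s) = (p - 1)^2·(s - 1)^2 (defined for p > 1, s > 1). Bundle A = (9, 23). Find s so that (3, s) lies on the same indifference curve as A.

U(9, 23) = 30976.
Set U(3, s) = 30976 and solve.
With p = 3: (3 − 1)^2 = 4, so (s − 1)^2 = 30976/4 = 7744.
Taking the square root (with s > 1): s − 1 = 88, so s = 89.
Check: U(3, 89) = 30976.

s = 89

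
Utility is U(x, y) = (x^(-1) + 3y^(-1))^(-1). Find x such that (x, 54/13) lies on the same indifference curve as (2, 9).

U depends on (x, y) only through S = x^(-1) + 3y^(-1), so equal utility means equal S. At (2, 9): S = 5/6.
With y = 54/13: 3·(54/13)^(-1) = 13/18, so x^(-1) = 5/6 − 13/18 = 1/9.
Hence x = 1/(1/9) = 9.
Check: U(9, 54/13) = 1.2.

x = 9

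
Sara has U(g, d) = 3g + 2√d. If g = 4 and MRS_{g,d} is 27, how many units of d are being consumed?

MU_g = 3, MU_d = 2/(2√d).
MRS = 3 ÷ (2/(2√d)).
MRS depends only on d: 3·√d = 27 ⇒ √d = 27/3 = 9 ⇒ d = 81.

d = 81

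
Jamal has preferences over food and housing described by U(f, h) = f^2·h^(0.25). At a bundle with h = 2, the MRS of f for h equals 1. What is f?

f = 16

MU_f = 2·f·h^(0.25) and MU_h = 0.25·f^2·h^(-0.75).
MRS = MU_f/MU_h = (8)·h/f.
Substitute h = 2: MRS = 16/f. Setting 16/f = 1 gives f = 16/1 = 16.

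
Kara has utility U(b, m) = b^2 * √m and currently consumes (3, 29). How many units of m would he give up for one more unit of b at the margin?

MU_b = 2·b·√m and MU_m = 0.5·b^2·m^(-0.5).
MRS = MU_b/MU_m = (4)·m/b.
At (3, 29): MRS = 116/3.
So at (3, 29) the consumer would give up 116/3 units of m for one more unit of b.

MRS = 116/3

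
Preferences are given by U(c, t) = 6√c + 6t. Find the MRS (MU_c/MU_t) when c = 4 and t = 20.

MRS = 0.25

MU_c = 6/(2√c), MU_t = 6.
MRS = 6/(2√c) ÷ 6.
At (4, 20): MRS = 0.25.
The indifference curve has slope −0.25 at this bundle.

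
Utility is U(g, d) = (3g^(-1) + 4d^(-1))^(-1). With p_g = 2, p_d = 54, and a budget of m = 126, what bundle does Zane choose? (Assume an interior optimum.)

g* = 9, d* = 2

For CES with ρ = -1, MRS = (3/4)·(d/g)^2.
Tangency: set MRS = p_g/p_d = 2/54 = 1/27.
So (d/g)^2 = 4/81; taking the square root, d/g = 2/9, i.e. d = (2/9)·g.
Substitute into the budget 2·g + 54·d = 126: 14·g = 126, so g* = 9 and d* = (2/9)·9 = 2.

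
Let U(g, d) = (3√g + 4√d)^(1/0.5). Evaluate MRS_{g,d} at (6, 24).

For CES with ρ = 0.5, MRS = (3/4)·√(d/g).
At (6, 24): MRS = 1.5.
That is, one extra unit of g is worth 1.5 units of d at the margin.

MRS = 1.5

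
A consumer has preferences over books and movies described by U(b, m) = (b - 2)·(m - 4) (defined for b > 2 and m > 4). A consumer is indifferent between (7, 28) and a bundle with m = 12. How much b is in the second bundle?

U(7, 28) = 120.
Set U(b, 12) = 120 and solve.
With m = 12: (12 − 4) = 8, so (b − 2) = 120/8 = 15.
So b = 2 + 15 = 17.
Check: U(17, 12) = 120.

b = 17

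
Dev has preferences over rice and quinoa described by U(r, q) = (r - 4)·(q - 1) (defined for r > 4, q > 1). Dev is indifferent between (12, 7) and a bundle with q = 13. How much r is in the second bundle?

r = 8

U(12, 7) = 48.
Set U(r, 13) = 48 and solve.
With q = 13: (13 − 1) = 12, so (r − 4) = 48/12 = 4.
So r = 4 + 4 = 8.
Check: U(8, 13) = 48.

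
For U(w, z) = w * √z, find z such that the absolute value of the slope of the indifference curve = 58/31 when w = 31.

z = 29

MU_w = √z and MU_z = 0.5·w·z^(-0.5).
MRS = MU_w/MU_z = (2)·z/w.
Substitute w = 31: MRS = z/15.5. Setting z/15.5 = 58/31 gives z = (58/31)·15.5 = 29.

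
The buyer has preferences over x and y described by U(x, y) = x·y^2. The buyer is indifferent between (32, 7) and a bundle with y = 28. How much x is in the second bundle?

U(32, 7) = 1568.
Set U(x, 28) = 1568 and solve.
With y = 28: 28^2 = 784, so x = 1568/784 = 2.
Check: U(2, 28) = 1568.

x = 2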